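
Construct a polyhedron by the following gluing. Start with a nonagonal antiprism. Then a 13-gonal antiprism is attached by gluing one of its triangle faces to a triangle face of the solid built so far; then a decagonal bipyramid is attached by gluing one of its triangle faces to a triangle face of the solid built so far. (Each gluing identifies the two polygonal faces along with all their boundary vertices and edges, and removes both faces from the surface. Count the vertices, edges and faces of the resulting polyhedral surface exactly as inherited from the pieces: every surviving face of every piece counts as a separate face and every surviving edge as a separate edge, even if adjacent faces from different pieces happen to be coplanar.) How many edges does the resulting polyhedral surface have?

112

A nonagonal antiprism: V=18, E=36, F=20.
Attach a 13-gonal antiprism (V=26, E=52, F=28) along a 3-gon: merge 3 vertices and 3 edges, delete both glued faces → V=41, E=85, F=46.
Attach a decagonal bipyramid (V=12, E=30, F=20) along a 3-gon: merge 3 vertices and 3 edges, delete both glued faces → V=50, E=112, F=64.
Check: V − E + F = 50 − 112 + 64 = 2.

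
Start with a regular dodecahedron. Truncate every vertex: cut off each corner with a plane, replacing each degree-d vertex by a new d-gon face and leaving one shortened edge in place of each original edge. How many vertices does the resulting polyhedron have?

The base solid has V = 20, E = 30, F = 12.
Truncation replaces each original edge-end by a new vertex, so V′ = 2E = 60.
Each original edge survives, and each old vertex of degree d contributes d new edges; summing degrees gives Σd = 2E, so E′ = E + 2E = 3E = 90.
Each original face survives and each original vertex becomes one new face: F′ = F + V = 32.

60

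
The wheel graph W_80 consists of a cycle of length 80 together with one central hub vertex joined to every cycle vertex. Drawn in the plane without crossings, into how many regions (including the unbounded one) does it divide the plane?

W_80 has V = 80 + 1 = 81 vertices and E = 2·80 = 160 edges.
By Euler's formula F = 2 − V + E = 2 − 81 + 160 = 81.

81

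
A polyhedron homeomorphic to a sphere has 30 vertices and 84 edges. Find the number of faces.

Here V − E + F = 2.
F = 2 − V + E = 2 − 30 + 84 = 56.

56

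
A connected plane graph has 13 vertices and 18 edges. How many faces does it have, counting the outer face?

7

Euler's formula for a connected plane graph: V − E + F = 2, so F = 2 − 13 + 18 = 7.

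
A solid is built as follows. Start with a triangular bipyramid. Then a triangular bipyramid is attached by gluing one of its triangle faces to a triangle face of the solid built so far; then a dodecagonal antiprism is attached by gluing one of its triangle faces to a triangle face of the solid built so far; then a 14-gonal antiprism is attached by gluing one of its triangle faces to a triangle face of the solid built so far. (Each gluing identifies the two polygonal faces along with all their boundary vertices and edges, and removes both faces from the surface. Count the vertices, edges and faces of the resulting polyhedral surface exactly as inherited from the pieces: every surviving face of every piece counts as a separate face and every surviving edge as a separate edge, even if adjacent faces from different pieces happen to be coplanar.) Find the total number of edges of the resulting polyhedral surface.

113

A triangular bipyramid: V=5, E=9, F=6.
Attach a triangular bipyramid (V=5, E=9, F=6) along a 3-gon: merge 3 vertices and 3 edges, delete both glued faces → V=7, E=15, F=10.
Attach a dodecagonal antiprism (V=24, E=48, F=26) along a 3-gon: merge 3 vertices and 3 edges, delete both glued faces → V=28, E=60, F=34.
Attach a 14-gonal antiprism (V=28, E=56, F=30) along a 3-gon: merge 3 vertices and 3 edges, delete both glued faces → V=53, E=113, F=62.
Check: V − E + F = 53 − 113 + 62 = 2.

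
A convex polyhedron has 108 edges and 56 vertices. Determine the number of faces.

54

Here V − E + F = 2.
F = 2 − V + E = 2 − 56 + 108 = 54.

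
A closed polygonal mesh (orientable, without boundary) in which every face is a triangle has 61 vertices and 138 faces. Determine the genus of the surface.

5

Every face is a triangle, so 2E = 3·138 = 414, giving E = 207.
χ = V − E + F = 61 − 207 + 138 = -8.
For a closed orientable surface χ = 2 − 2g, so g = (2 − (-8))/2 = 5.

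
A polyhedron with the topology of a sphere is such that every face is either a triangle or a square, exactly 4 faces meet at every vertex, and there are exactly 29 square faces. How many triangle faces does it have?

8

Let x be the number of triangles; then F = 29 + x.
Edge–face incidences: 2E = 4·29 + 3·x = 116 + 3x.
Every vertex has degree 4, so 4V = 2E.
Euler: V − E + F = 2 ⇒ (2E)/4 − E + (29 + x) = 2.
Multiply by 8: 2·(2E) − 4·(2E) + 8·(29 + x) = 16, i.e. 232 + 8x − 2·(116 + 3x) = 16.
Collecting terms: 2x = 16, so x = 8.
Then 2E = 116 + 3·8 = 140, so E = 70, V = 2E/4 = 35, F = 29 + 8 = 37.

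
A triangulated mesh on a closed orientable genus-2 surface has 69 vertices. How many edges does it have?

213

χ = 2 − 2·2 = -2, and every face is a triangle so 3F = 2E.
V − E + F = -2 with E = 3F/2 gives 69 − (3/2 − 1)·F = -2, so F = 142 and E = 213.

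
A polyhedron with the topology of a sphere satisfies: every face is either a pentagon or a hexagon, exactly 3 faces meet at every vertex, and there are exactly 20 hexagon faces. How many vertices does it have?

Let x be the number of pentagons; then F = 20 + x.
Edge–face incidences: 2E = 6·20 + 5·x = 120 + 5x.
Every vertex has degree 3, so 3V = 2E.
Euler: V − E + F = 2 ⇒ (2E)/3 − E + (20 + x) = 2.
Multiply by 6: 2·(2E) − 3·(2E) + 6·(20 + x) = 12, i.e. 120 + 6x − (120 + 5x) = 12.
Collecting terms: x = 12.
Then 2E = 120 + 5·12 = 180, so E = 90, V = 2E/3 = 60, F = 20 + 12 = 32.

60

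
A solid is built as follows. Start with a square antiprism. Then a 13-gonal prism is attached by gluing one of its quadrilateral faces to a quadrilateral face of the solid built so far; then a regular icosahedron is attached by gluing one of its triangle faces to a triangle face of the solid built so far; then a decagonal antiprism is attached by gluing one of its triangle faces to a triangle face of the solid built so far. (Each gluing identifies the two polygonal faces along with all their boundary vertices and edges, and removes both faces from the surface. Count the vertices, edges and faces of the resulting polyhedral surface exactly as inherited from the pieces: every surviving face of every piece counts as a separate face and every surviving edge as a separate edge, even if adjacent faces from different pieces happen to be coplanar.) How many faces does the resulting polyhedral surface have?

A square antiprism: V=8, E=16, F=10.
Attach a 13-gonal prism (V=26, E=39, F=15) along a 4-gon: merge 4 vertices and 4 edges, delete both glued faces → V=30, E=51, F=23.
Attach a regular icosahedron (V=12, E=30, F=20) along a 3-gon: merge 3 vertices and 3 edges, delete both glued faces → V=39, E=78, F=41.
Attach a decagonal antiprism (V=20, E=40, F=22) along a 3-gon: merge 3 vertices and 3 edges, delete both glued faces → V=56, E=115, F=61.
Check: V − E + F = 56 − 115 + 61 = 2.

61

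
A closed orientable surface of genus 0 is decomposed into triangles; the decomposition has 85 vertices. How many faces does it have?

χ = 2 − 2·0 = 2, and every face is a triangle so 3F = 2E.
V − E + F = 2 with E = 3F/2 gives 85 − (3/2 − 1)·F = 2, so F = 166 and E = 249.

166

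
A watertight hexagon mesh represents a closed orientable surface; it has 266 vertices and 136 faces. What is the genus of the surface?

4

Every face is a hexagon, so 2E = 6·136 = 816, giving E = 408.
χ = V − E + F = 266 − 408 + 136 = -6.
For a closed orientable surface χ = 2 − 2g, so g = (2 − (-6))/2 = 4.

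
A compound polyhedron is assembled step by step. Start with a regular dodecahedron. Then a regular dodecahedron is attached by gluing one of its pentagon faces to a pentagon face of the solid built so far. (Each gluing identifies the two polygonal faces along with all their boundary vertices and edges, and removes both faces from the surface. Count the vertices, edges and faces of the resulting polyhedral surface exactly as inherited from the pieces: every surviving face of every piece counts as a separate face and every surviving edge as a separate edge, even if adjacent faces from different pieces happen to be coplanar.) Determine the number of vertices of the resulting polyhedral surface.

35

A regular dodecahedron: V=20, E=30, F=12.
Attach a regular dodecahedron (V=20, E=30, F=12) along a 5-gon: merge 5 vertices and 5 edges, delete both glued faces → V=35, E=55, F=22.
Check: V − E + F = 35 − 55 + 22 = 2.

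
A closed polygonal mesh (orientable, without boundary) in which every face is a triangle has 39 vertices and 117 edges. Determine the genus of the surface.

Every face is a triangle and each edge borders two faces, so 3F = 2·117, giving F = 78.
χ = V − E + F = 39 − 117 + 78 = 0.
For a closed orientable surface χ = 2 − 2g, so g = (2 − (0))/2 = 1.

1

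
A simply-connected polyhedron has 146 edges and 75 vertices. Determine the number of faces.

Here V − E + F = 2.
F = 2 − V + E = 2 − 75 + 146 = 73.

73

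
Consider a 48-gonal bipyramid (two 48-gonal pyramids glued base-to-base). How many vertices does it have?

50

A bipyramid over an n-gon has 2n triangular faces and n + 2 vertices: V = 48 + 2 = 50, E = 3·48 = 144, F = 2·48 = 96.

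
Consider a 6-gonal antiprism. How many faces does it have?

An antiprism on an n-gon has two n-gon caps and 2n triangles: V = 2·6 = 12, E = 4·6 = 24, F = 2·6 + 2 = 14.
Check: V − E + F = 12 − 24 + 14 = 2.

14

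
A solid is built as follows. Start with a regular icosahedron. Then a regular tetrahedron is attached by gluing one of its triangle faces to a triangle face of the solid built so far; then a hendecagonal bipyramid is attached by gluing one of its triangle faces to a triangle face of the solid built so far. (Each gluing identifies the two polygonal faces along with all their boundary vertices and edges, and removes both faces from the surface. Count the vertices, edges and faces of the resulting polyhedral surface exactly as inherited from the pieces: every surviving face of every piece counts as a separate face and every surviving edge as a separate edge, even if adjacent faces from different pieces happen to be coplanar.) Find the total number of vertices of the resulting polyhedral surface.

A regular icosahedron: V=12, E=30, F=20.
Attach a regular tetrahedron (V=4, E=6, F=4) along a 3-gon: merge 3 vertices and 3 edges, delete both glued faces → V=13, E=33, F=22.
Attach a hendecagonal bipyramid (V=13, E=33, F=22) along a 3-gon: merge 3 vertices and 3 edges, delete both glued faces → V=23, E=63, F=42.
Check: V − E + F = 23 − 63 + 42 = 2.

23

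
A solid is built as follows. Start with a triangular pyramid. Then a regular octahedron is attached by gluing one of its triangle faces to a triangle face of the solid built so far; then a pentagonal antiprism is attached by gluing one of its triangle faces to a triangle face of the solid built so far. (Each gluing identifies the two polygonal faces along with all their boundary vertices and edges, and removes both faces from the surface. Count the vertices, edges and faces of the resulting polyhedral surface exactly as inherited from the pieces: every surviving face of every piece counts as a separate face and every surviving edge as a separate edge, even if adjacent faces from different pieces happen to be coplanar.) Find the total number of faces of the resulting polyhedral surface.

20

A triangular pyramid: V=4, E=6, F=4.
Attach a regular octahedron (V=6, E=12, F=8) along a 3-gon: merge 3 vertices and 3 edges, delete both glued faces → V=7, E=15, F=10.
Attach a pentagonal antiprism (V=10, E=20, F=12) along a 3-gon: merge 3 vertices and 3 edges, delete both glued faces → V=14, E=32, F=20.
Check: V − E + F = 14 − 32 + 20 = 2.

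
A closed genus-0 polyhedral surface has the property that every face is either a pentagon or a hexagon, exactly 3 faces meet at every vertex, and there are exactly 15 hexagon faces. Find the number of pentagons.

12

Let x be the number of pentagons; then F = 15 + x.
Edge–face incidences: 2E = 6·15 + 5·x = 90 + 5x.
Every vertex has degree 3, so 3V = 2E.
Euler: V − E + F = 2 ⇒ (2E)/3 − E + (15 + x) = 2.
Multiply by 6: 2·(2E) − 3·(2E) + 6·(15 + x) = 12, i.e. 90 + 6x − (90 + 5x) = 12.
Collecting terms: x = 12.
Then 2E = 90 + 5·12 = 150, so E = 75, V = 2E/3 = 50, F = 15 + 12 = 27.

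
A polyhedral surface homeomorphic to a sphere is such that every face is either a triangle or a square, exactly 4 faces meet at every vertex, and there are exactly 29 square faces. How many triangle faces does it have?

8

Let x be the number of triangles; then F = 29 + x.
Edge–face incidences: 2E = 4·29 + 3·x = 116 + 3x.
Every vertex has degree 4, so 4V = 2E.
Euler: V − E + F = 2 ⇒ (2E)/4 − E + (29 + x) = 2.
Multiply by 8: 2·(2E) − 4·(2E) + 8·(29 + x) = 16, i.e. 232 + 8x − 2·(116 + 3x) = 16.
Collecting terms: 2x = 16, so x = 8.
Then 2E = 116 + 3·8 = 140, so E = 70, V = 2E/4 = 35, F = 29 + 8 = 37.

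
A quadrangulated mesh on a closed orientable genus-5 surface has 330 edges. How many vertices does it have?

157

χ = 2 − 2·5 = -8, and every face is a square so 4F = 2E.
F = 2E/4 = 165. Then V = -8 + E − F = -8 + 330 − 165 = 157.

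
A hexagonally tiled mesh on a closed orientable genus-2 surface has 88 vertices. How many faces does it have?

45

χ = 2 − 2·2 = -2, and every face is a hexagon so 6F = 2E.
V − E + F = -2 with E = 6F/2 gives 88 − (6/2 − 1)·F = -2, so F = 45 and E = 135.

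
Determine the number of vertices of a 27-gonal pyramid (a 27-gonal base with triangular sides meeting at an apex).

28

A pyramid on an n-gon base has one n-gon and n triangles: V = 27 + 1 = 28, E = 2·27 = 54, F = 27 + 1 = 28.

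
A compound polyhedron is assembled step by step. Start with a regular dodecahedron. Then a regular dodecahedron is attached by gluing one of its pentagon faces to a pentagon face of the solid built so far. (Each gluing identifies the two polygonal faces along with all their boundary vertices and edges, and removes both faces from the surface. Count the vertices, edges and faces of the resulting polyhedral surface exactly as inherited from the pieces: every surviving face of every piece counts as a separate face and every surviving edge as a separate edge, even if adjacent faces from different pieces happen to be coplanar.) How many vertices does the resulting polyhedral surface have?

35

A regular dodecahedron: V=20, E=30, F=12.
Attach a regular dodecahedron (V=20, E=30, F=12) along a 5-gon: merge 5 vertices and 5 edges, delete both glued faces → V=35, E=55, F=22.
Check: V − E + F = 35 − 55 + 22 = 2.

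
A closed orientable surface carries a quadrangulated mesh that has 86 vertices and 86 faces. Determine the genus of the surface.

Every face is a square, so 2E = 4·86 = 344, giving E = 172.
χ = V − E + F = 86 − 172 + 86 = 0.
For a closed orientable surface χ = 2 − 2g, so g = (2 − (0))/2 = 1.

1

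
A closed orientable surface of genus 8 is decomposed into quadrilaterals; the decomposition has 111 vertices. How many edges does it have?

χ = 2 − 2·8 = -14, and every face is a square so 4F = 2E.
V − E + F = -14 with E = 4F/2 gives 111 − (4/2 − 1)·F = -14, so F = 125 and E = 250.

250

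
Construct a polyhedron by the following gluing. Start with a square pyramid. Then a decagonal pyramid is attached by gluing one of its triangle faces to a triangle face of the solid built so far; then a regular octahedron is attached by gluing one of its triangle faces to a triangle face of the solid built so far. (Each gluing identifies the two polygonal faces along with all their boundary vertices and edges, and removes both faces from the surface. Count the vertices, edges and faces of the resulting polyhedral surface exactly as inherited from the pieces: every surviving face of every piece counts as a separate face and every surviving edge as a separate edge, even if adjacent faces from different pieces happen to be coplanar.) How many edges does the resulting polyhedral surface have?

A square pyramid: V=5, E=8, F=5.
Attach a decagonal pyramid (V=11, E=20, F=11) along a 3-gon: merge 3 vertices and 3 edges, delete both glued faces → V=13, E=25, F=14.
Attach a regular octahedron (V=6, E=12, F=8) along a 3-gon: merge 3 vertices and 3 edges, delete both glued faces → V=16, E=34, F=20.
Check: V − E + F = 16 − 34 + 20 = 2.

34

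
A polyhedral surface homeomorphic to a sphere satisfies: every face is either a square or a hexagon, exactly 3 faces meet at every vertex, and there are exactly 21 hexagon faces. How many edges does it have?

Let x be the number of squares; then F = 21 + x.
Edge–face incidences: 2E = 6·21 + 4·x = 126 + 4x.
Every vertex has degree 3, so 3V = 2E.
Euler: V − E + F = 2 ⇒ (2E)/3 − E + (21 + x) = 2.
Multiply by 6: 2·(2E) − 3·(2E) + 6·(21 + x) = 12, i.e. 126 + 6x − (126 + 4x) = 12.
Collecting terms: 2x = 12, so x = 6.
Then 2E = 126 + 4·6 = 150, so E = 75, V = 2E/3 = 50, F = 21 + 6 = 27.

75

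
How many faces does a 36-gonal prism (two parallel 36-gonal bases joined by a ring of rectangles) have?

A prism on an n-gon has two n-gon bases and n rectangular sides: V = 2·36 = 72, E = 3·36 = 108, F = 36 + 2 = 38.
Check: V − E + F = 72 − 108 + 38 = 2.

38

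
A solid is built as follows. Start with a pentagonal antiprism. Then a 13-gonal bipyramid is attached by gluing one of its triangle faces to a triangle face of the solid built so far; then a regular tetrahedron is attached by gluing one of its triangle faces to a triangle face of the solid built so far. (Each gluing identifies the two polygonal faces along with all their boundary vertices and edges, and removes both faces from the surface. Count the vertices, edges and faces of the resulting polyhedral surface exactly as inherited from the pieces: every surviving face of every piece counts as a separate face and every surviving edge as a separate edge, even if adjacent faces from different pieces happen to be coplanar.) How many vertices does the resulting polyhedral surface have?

A pentagonal antiprism: V=10, E=20, F=12.
Attach a 13-gonal bipyramid (V=15, E=39, F=26) along a 3-gon: merge 3 vertices and 3 edges, delete both glued faces → V=22, E=56, F=36.
Attach a regular tetrahedron (V=4, E=6, F=4) along a 3-gon: merge 3 vertices and 3 edges, delete both glued faces → V=23, E=59, F=38.
Check: V − E + F = 23 − 59 + 38 = 2.

23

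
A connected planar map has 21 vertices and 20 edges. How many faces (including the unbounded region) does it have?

1

Euler's formula for a connected plane graph: V − E + F = 2, so F = 2 − 21 + 20 = 1.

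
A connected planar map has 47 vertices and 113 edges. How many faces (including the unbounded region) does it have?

Euler's formula for a connected plane graph: V − E + F = 2, so F = 2 − 47 + 113 = 68.

68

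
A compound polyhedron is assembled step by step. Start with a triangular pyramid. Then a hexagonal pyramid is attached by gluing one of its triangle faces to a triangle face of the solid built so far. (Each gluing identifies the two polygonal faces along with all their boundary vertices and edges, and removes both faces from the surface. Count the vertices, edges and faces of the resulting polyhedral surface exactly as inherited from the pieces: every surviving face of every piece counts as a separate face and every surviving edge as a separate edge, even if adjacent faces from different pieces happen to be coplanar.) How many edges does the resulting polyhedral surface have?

15

A triangular pyramid: V=4, E=6, F=4.
Attach a hexagonal pyramid (V=7, E=12, F=7) along a 3-gon: merge 3 vertices and 3 edges, delete both glued faces → V=8, E=15, F=9.
Check: V − E + F = 8 − 15 + 9 = 2.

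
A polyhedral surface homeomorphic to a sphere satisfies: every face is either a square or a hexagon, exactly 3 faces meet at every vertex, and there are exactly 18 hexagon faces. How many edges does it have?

Let x be the number of squares; then F = 18 + x.
Edge–face incidences: 2E = 6·18 + 4·x = 108 + 4x.
Every vertex has degree 3, so 3V = 2E.
Euler: V − E + F = 2 ⇒ (2E)/3 − E + (18 + x) = 2.
Multiply by 6: 2·(2E) − 3·(2E) + 6·(18 + x) = 12, i.e. 108 + 6x − (108 + 4x) = 12.
Collecting terms: 2x = 12, so x = 6.
Then 2E = 108 + 4·6 = 132, so E = 66, V = 2E/3 = 44, F = 18 + 6 = 24.

66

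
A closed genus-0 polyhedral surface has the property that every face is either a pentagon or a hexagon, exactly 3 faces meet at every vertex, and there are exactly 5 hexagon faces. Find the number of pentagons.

Let x be the number of pentagons; then F = 5 + x.
Edge–face incidences: 2E = 6·5 + 5·x = 30 + 5x.
Every vertex has degree 3, so 3V = 2E.
Euler: V − E + F = 2 ⇒ (2E)/3 − E + (5 + x) = 2.
Multiply by 6: 2·(2E) − 3·(2E) + 6·(5 + x) = 12, i.e. 30 + 6x − (30 + 5x) = 12.
Collecting terms: x = 12.
Then 2E = 30 + 5·12 = 90, so E = 45, V = 2E/3 = 30, F = 5 + 12 = 17.

12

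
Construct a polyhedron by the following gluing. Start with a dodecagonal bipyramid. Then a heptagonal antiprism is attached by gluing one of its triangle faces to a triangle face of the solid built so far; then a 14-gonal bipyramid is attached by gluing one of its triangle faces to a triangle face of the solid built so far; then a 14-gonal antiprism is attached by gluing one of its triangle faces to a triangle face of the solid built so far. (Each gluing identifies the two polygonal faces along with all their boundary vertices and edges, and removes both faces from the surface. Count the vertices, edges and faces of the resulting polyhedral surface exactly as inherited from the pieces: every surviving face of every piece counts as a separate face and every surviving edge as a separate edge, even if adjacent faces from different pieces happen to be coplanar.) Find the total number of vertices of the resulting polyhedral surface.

63

A dodecagonal bipyramid: V=14, E=36, F=24.
Attach a heptagonal antiprism (V=14, E=28, F=16) along a 3-gon: merge 3 vertices and 3 edges, delete both glued faces → V=25, E=61, F=38.
Attach a 14-gonal bipyramid (V=16, E=42, F=28) along a 3-gon: merge 3 vertices and 3 edges, delete both glued faces → V=38, E=100, F=64.
Attach a 14-gonal antiprism (V=28, E=56, F=30) along a 3-gon: merge 3 vertices and 3 edges, delete both glued faces → V=63, E=153, F=92.
Check: V − E + F = 63 − 153 + 92 = 2.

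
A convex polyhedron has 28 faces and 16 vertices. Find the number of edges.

42

Here V − E + F = 2.
E = V + F − (2) = 16 + 28 − (2) = 42.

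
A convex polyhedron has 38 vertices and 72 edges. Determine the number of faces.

36

Here V − E + F = 2.
F = 2 − V + E = 2 − 38 + 72 = 36.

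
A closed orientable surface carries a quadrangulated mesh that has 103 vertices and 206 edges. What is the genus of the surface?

Every face is a square and each edge borders two faces, so 4F = 2·206, giving F = 103.
χ = V − E + F = 103 − 206 + 103 = 0.
For a closed orientable surface χ = 2 − 2g, so g = (2 − (0))/2 = 1.

1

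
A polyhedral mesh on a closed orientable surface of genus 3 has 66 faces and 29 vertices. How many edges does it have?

99

For a closed orientable surface of genus 3, χ = 2 − 2·3 = -4.
E = V + F − (-4) = 29 + 66 − (-4) = 99.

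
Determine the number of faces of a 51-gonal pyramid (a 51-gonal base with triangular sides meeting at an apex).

52

A pyramid on an n-gon base has one n-gon and n triangles: V = 51 + 1 = 52, E = 2·51 = 102, F = 51 + 1 = 52.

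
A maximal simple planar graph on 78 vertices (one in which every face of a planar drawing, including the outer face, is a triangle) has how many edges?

In a plane triangulation 3F = 2E and V − E + F = 2, so E = 3V − 6 = 3·78 − 6 = 228.

228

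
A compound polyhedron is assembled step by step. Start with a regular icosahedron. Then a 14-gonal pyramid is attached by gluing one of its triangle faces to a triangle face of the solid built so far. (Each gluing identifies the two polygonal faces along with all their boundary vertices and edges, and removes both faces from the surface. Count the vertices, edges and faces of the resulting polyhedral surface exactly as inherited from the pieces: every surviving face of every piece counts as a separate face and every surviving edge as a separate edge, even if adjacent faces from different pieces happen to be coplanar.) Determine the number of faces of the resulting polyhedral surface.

A regular icosahedron: V=12, E=30, F=20.
Attach a 14-gonal pyramid (V=15, E=28, F=15) along a 3-gon: merge 3 vertices and 3 edges, delete both glued faces → V=24, E=55, F=33.
Check: V − E + F = 24 − 55 + 33 = 2.

33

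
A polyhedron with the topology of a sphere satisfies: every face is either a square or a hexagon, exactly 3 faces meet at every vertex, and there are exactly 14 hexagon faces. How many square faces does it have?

6

Let x be the number of squares; then F = 14 + x.
Edge–face incidences: 2E = 6·14 + 4·x = 84 + 4x.
Every vertex has degree 3, so 3V = 2E.
Euler: V − E + F = 2 ⇒ (2E)/3 − E + (14 + x) = 2.
Multiply by 6: 2·(2E) − 3·(2E) + 6·(14 + x) = 12, i.e. 84 + 6x − (84 + 4x) = 12.
Collecting terms: 2x = 12, so x = 6.
Then 2E = 84 + 4·6 = 108, so E = 54, V = 2E/3 = 36, F = 14 + 6 = 20.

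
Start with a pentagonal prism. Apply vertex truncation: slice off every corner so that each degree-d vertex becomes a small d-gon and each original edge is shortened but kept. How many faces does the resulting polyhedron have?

17

The base solid has V = 10, E = 15, F = 7.
Truncation replaces each original edge-end by a new vertex, so V′ = 2E = 30.
Each original edge survives, and each old vertex of degree d contributes d new edges; summing degrees gives Σd = 2E, so E′ = E + 2E = 3E = 45.
Each original face survives and each original vertex becomes one new face: F′ = F + V = 17.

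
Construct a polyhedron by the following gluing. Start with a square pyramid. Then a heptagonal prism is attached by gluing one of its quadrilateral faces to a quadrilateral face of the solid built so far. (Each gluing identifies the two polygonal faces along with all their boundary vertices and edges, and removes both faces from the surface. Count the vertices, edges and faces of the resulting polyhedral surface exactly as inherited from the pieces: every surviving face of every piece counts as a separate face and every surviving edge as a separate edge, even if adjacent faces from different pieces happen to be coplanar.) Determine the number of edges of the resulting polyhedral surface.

25

A square pyramid: V=5, E=8, F=5.
Attach a heptagonal prism (V=14, E=21, F=9) along a 4-gon: merge 4 vertices and 4 edges, delete both glued faces → V=15, E=25, F=12.
Check: V − E + F = 15 − 25 + 12 = 2.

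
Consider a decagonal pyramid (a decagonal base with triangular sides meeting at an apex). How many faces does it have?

11

A pyramid on an n-gon base has one n-gon and n triangles: V = 10 + 1 = 11, E = 2·10 = 20, F = 10 + 1 = 11.
Check: V − E + F = 11 − 20 + 11 = 2.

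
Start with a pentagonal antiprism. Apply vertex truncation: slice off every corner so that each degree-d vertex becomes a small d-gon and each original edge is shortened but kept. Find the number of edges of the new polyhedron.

The base solid has V = 10, E = 20, F = 12.
Truncation replaces each original edge-end by a new vertex, so V′ = 2E = 40.
Each original edge survives, and each old vertex of degree d contributes d new edges; summing degrees gives Σd = 2E, so E′ = E + 2E = 3E = 60.
Each original face survives and each original vertex becomes one new face: F′ = F + V = 22.

60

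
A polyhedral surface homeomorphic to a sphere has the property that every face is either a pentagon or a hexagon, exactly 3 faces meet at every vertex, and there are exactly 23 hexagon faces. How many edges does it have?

Let x be the number of pentagons; then F = 23 + x.
Edge–face incidences: 2E = 6·23 + 5·x = 138 + 5x.
Every vertex has degree 3, so 3V = 2E.
Euler: V − E + F = 2 ⇒ (2E)/3 − E + (23 + x) = 2.
Multiply by 6: 2·(2E) − 3·(2E) + 6·(23 + x) = 12, i.e. 138 + 6x − (138 + 5x) = 12.
Collecting terms: x = 12.
Then 2E = 138 + 5·12 = 198, so E = 99, V = 2E/3 = 66, F = 23 + 12 = 35.

99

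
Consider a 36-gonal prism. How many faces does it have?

A prism on an n-gon has two n-gon bases and n rectangular sides: V = 2·36 = 72, E = 3·36 = 108, F = 36 + 2 = 38.
Check: V − E + F = 72 − 108 + 38 = 2.

38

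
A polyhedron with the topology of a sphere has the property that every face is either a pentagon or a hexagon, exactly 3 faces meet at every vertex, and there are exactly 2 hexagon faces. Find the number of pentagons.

12

Let x be the number of pentagons; then F = 2 + x.
Edge–face incidences: 2E = 6·2 + 5·x = 12 + 5x.
Every vertex has degree 3, so 3V = 2E.
Euler: V − E + F = 2 ⇒ (2E)/3 − E + (2 + x) = 2.
Multiply by 6: 2·(2E) − 3·(2E) + 6·(2 + x) = 12, i.e. 12 + 6x − (12 + 5x) = 12.
Collecting terms: x = 12.
Then 2E = 12 + 5·12 = 72, so E = 36, V = 2E/3 = 24, F = 2 + 12 = 14.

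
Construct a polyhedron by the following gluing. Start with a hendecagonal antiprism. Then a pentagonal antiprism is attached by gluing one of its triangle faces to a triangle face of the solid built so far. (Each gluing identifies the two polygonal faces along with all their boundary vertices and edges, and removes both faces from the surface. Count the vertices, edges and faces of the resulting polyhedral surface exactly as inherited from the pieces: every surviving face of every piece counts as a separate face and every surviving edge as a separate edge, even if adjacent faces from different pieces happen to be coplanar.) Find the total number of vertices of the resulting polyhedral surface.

A hendecagonal antiprism: V=22, E=44, F=24.
Attach a pentagonal antiprism (V=10, E=20, F=12) along a 3-gon: merge 3 vertices and 3 edges, delete both glued faces → V=29, E=61, F=34.
Check: V − E + F = 29 − 61 + 34 = 2.

29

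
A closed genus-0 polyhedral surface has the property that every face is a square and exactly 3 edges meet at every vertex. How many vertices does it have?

8

Each face has 4 edges and each edge borders two faces, so 2E = 4F.
Each vertex has degree 3, so 3V = 2E and hence V = 4F/3.
Euler: V − E + F = 2 ⇒ (4F/3) − (4F/2) + F = 2.
Multiply by 6: (8 − 12 + 6)F = 12, i.e. 2F = 12.
So F = 6, E = 4·6/2 = 12, V = 4·6/3 = 8.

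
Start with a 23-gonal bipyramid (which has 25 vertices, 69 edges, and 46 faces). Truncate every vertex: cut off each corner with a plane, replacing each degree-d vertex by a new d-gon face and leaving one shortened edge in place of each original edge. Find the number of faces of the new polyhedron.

71

Truncation replaces each original edge-end by a new vertex, so V′ = 2E = 138.
Each original edge survives, and each old vertex of degree d contributes d new edges; summing degrees gives Σd = 2E, so E′ = E + 2E = 3E = 207.
Each original face survives and each original vertex becomes one new face: F′ = F + V = 71.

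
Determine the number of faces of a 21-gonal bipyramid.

42

A bipyramid over an n-gon has 2n triangular faces and n + 2 vertices: V = 21 + 2 = 23, E = 3·21 = 63, F = 2·21 = 42.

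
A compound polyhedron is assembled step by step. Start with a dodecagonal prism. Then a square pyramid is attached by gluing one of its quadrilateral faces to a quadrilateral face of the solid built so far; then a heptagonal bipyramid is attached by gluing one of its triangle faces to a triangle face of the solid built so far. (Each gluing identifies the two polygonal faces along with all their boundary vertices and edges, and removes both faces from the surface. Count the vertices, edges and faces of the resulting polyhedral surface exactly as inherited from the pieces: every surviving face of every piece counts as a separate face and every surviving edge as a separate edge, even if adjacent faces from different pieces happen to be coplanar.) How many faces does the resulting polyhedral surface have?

29

A dodecagonal prism: V=24, E=36, F=14.
Attach a square pyramid (V=5, E=8, F=5) along a 4-gon: merge 4 vertices and 4 edges, delete both glued faces → V=25, E=40, F=17.
Attach a heptagonal bipyramid (V=9, E=21, F=14) along a 3-gon: merge 3 vertices and 3 edges, delete both glued faces → V=31, E=58, F=29.
Check: V − E + F = 31 − 58 + 29 = 2.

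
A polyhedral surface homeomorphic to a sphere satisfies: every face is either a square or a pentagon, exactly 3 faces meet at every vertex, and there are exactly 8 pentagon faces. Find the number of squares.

Let x be the number of squares; then F = 8 + x.
Edge–face incidences: 2E = 5·8 + 4·x = 40 + 4x.
Every vertex has degree 3, so 3V = 2E.
Euler: V − E + F = 2 ⇒ (2E)/3 − E + (8 + x) = 2.
Multiply by 6: 2·(2E) − 3·(2E) + 6·(8 + x) = 12, i.e. 48 + 6x − (40 + 4x) = 12.
Collecting terms: 2x + 8 = 12, so 2x = 4, so x = 2.
Then 2E = 40 + 4·2 = 48, so E = 24, V = 2E/3 = 16, F = 8 + 2 = 10.

2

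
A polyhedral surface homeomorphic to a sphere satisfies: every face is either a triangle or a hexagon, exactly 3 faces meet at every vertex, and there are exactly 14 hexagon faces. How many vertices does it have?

32

Let x be the number of triangles; then F = 14 + x.
Edge–face incidences: 2E = 6·14 + 3·x = 84 + 3x.
Every vertex has degree 3, so 3V = 2E.
Euler: V − E + F = 2 ⇒ (2E)/3 − E + (14 + x) = 2.
Multiply by 6: 2·(2E) − 3·(2E) + 6·(14 + x) = 12, i.e. 84 + 6x − (84 + 3x) = 12.
Collecting terms: 3x = 12, so x = 4.
Then 2E = 84 + 3·4 = 96, so E = 48, V = 2E/3 = 32, F = 14 + 4 = 18.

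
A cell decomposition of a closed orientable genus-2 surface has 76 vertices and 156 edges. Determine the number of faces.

78

For a closed orientable surface of genus 2, χ = 2 − 2·2 = -2.
F = -2 − V + E = -2 − 76 + 156 = 78.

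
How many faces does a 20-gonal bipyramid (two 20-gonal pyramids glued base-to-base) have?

A bipyramid over an n-gon has 2n triangular faces and n + 2 vertices: V = 20 + 2 = 22, E = 3·20 = 60, F = 2·20 = 40.
Check: V − E + F = 22 − 60 + 40 = 2.

40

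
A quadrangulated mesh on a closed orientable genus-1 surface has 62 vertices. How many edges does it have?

124

χ = 2 − 2·1 = 0, and every face is a square so 4F = 2E.
V − E + F = 0 with E = 4F/2 gives 62 − (4/2 − 1)·F = 0, so F = 62 and E = 124.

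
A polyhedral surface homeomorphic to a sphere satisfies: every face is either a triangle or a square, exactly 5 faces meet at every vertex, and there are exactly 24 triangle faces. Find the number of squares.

Let x be the number of squares; then F = 24 + x.
Edge–face incidences: 2E = 3·24 + 4·x = 72 + 4x.
Every vertex has degree 5, so 5V = 2E.
Euler: V − E + F = 2 ⇒ (2E)/5 − E + (24 + x) = 2.
Multiply by 10: 2·(2E) − 5·(2E) + 10·(24 + x) = 20, i.e. 240 + 10x − 3·(72 + 4x) = 20.
Collecting terms: −2x + 24 = 20, so −2x = −4, so x = 2.
Then 2E = 72 + 4·2 = 80, so E = 40, V = 2E/5 = 16, F = 24 + 2 = 26.

2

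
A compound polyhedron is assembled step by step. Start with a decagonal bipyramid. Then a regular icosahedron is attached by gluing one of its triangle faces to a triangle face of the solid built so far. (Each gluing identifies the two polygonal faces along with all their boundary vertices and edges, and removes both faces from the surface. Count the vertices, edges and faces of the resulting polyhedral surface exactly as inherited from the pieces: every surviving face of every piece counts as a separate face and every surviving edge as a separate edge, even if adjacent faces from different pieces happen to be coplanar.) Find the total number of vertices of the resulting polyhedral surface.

21

A decagonal bipyramid: V=12, E=30, F=20.
Attach a regular icosahedron (V=12, E=30, F=20) along a 3-gon: merge 3 vertices and 3 edges, delete both glued faces → V=21, E=57, F=38.
Check: V − E + F = 21 − 57 + 38 = 2.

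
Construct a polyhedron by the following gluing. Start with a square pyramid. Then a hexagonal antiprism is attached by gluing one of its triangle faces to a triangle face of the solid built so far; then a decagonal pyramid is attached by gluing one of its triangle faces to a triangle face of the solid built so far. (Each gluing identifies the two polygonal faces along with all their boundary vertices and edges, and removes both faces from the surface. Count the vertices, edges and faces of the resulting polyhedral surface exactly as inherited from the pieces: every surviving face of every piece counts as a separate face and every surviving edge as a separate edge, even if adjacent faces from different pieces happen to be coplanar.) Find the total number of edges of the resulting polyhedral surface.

A square pyramid: V=5, E=8, F=5.
Attach a hexagonal antiprism (V=12, E=24, F=14) along a 3-gon: merge 3 vertices and 3 edges, delete both glued faces → V=14, E=29, F=17.
Attach a decagonal pyramid (V=11, E=20, F=11) along a 3-gon: merge 3 vertices and 3 edges, delete both glued faces → V=22, E=46, F=26.
Check: V − E + F = 22 − 46 + 26 = 2.

46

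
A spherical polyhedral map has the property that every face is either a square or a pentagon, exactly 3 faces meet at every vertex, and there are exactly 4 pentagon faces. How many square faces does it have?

4

Let x be the number of squares; then F = 4 + x.
Edge–face incidences: 2E = 5·4 + 4·x = 20 + 4x.
Every vertex has degree 3, so 3V = 2E.
Euler: V − E + F = 2 ⇒ (2E)/3 − E + (4 + x) = 2.
Multiply by 6: 2·(2E) − 3·(2E) + 6·(4 + x) = 12, i.e. 24 + 6x − (20 + 4x) = 12.
Collecting terms: 2x + 4 = 12, so 2x = 8, so x = 4.
Then 2E = 20 + 4·4 = 36, so E = 18, V = 2E/3 = 12, F = 4 + 4 = 8.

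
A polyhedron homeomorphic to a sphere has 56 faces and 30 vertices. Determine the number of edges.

84

Here V − E + F = 2.
E = V + F − (2) = 30 + 56 − (2) = 84.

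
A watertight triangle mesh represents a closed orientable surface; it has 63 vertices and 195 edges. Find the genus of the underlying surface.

2

Every face is a triangle and each edge borders two faces, so 3F = 2·195, giving F = 130.
χ = V − E + F = 63 − 195 + 130 = -2.
For a closed orientable surface χ = 2 − 2g, so g = (2 − (-2))/2 = 2.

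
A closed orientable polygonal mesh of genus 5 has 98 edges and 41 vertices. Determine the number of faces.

For a closed orientable surface of genus 5, χ = 2 − 2·5 = -8.
F = -8 − V + E = -8 − 41 + 98 = 49.

49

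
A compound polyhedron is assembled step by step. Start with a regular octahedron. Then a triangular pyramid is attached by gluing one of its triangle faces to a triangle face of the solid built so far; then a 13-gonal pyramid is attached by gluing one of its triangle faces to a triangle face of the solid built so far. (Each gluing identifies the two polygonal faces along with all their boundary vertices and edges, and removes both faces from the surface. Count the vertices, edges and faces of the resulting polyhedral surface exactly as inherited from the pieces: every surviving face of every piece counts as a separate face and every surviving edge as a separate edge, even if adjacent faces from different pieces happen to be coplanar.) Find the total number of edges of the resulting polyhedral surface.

A regular octahedron: V=6, E=12, F=8.
Attach a triangular pyramid (V=4, E=6, F=4) along a 3-gon: merge 3 vertices and 3 edges, delete both glued faces → V=7, E=15, F=10.
Attach a 13-gonal pyramid (V=14, E=26, F=14) along a 3-gon: merge 3 vertices and 3 edges, delete both glued faces → V=18, E=38, F=22.
Check: V − E + F = 18 − 38 + 22 = 2.

38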